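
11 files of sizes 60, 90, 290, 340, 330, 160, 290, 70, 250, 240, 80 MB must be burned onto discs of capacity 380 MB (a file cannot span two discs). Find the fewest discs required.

Total = 340 + 330 + 290 + 290 + 250 + 240 + 160 + 90 + 80 + 70 + 60 = 2200 MB.
Lower bound: ⌈2200/380⌉ = 6 discs.
A packing using 7 discs:
  disc 1: 340 = 340
  disc 2: 330 = 330
  disc 3: 290 + 90 = 380
  disc 4: 290 + 80 = 370
  disc 5: 250 + 70 + 60 = 380
  disc 6: 240 = 240
  disc 7: 160 = 160
No arrangement into 6 discs stays within capacity, so 7 is optimal.

7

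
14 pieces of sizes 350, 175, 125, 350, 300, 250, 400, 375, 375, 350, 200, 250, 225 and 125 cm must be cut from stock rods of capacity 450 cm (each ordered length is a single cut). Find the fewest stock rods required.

10

Total = 400 + 375 + 375 + 350 + 350 + 350 + 300 + 250 + 250 + 225 + 200 + 175 + 125 + 125 = 3850 cm.
Lower bound: ⌈3850/450⌉ = 9 stock rods.
A packing using 10 stock rods:
  stock rod 1: 400 = 400
  stock rod 2: 375 = 375
  stock rod 3: 375 = 375
  stock rod 4: 350 = 350
  stock rod 5: 350 = 350
  stock rod 6: 350 = 350
  stock rod 7: 300 + 125 = 425
  stock rod 8: 250 + 200 = 450
  stock rod 9: 250 + 175 = 425
  stock rod 10: 225 + 125 = 350
No arrangement into 9 stock rods stays within capacity, so 10 is optimal.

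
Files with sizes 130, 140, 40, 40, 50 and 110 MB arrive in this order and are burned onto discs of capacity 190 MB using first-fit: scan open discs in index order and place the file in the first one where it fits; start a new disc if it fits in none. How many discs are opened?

  130 → disc 1 (new)  [load 130/190]
  140 → disc 2 (new)  [load 140/190]
  40 → disc 1  [load 170/190]
  40 → disc 2  [load 180/190]
  50 → disc 3 (new)  [load 50/190]
  110 → disc 3  [load 160/190]
3 discs opened.

3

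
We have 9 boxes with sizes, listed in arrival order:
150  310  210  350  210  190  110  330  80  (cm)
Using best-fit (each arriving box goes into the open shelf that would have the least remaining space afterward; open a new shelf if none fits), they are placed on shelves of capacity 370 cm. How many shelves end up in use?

6

  150 → shelf 1 (new)  [load 150/370]
  310 → shelf 2 (new)  [load 310/370]
  210 → shelf 1  [load 360/370]
  350 → shelf 3 (new)  [load 350/370]
  210 → shelf 4 (new)  [load 210/370]
  190 → shelf 5 (new)  [load 190/370]
  110 → shelf 4  [load 320/370]
  330 → shelf 6 (new)  [load 330/370]
  80 → shelf 5  [load 270/370]
6 shelves opened.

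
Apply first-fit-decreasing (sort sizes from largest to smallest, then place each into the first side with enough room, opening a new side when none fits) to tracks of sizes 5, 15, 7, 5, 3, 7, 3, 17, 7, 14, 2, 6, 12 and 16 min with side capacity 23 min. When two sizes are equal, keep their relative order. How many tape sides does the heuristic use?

Sorted descending: 17, 16, 15, 14, 12, 7, 7, 7, 6, 5, 5, 3, 3, 2.
  17 → side 1 (new)  [load 17/23]
  16 → side 2 (new)  [load 16/23]
  15 → side 3 (new)  [load 15/23]
  14 → side 4 (new)  [load 14/23]
  12 → side 5 (new)  [load 12/23]
  7 → side 2  [load 23/23]
  7 → side 3  [load 22/23]
  7 → side 4  [load 21/23]
  6 → side 1  [load 23/23]
  5 → side 5  [load 17/23]
  5 → side 5  [load 22/23]
  3 → side 6 (new)  [load 3/23]
  3 → side 6  [load 6/23]
  2 → side 4  [load 23/23]
6 tape sides opened.

6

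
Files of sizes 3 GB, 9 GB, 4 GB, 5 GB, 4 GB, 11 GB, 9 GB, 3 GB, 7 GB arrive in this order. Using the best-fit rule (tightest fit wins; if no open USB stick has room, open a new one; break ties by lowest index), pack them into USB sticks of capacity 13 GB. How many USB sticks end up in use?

5

  3 → USB stick 1 (new)  [load 3/13]
  9 → USB stick 1  [load 12/13]
  4 → USB stick 2 (new)  [load 4/13]
  5 → USB stick 2  [load 9/13]
  4 → USB stick 2  [load 13/13]
  11 → USB stick 3 (new)  [load 11/13]
  9 → USB stick 4 (new)  [load 9/13]
  3 → USB stick 4  [load 12/13]
  7 → USB stick 5 (new)  [load 7/13]
5 USB sticks opened.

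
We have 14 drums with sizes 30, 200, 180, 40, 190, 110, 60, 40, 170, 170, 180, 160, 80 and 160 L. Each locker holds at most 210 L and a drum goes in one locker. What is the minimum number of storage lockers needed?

10

Total = 200 + 190 + 180 + 180 + 170 + 170 + 160 + 160 + 110 + 80 + 60 + 40 + 40 + 30 = 1770 L.
Lower bound: ⌈1770/210⌉ = 9 storage lockers.
A packing using 10 storage lockers:
  locker 1: 200 = 200
  locker 2: 190 = 190
  locker 3: 180 + 30 = 210
  locker 4: 180 = 180
  locker 5: 170 + 40 = 210
  locker 6: 170 + 40 = 210
  locker 7: 160 = 160
  locker 8: 160 = 160
  locker 9: 110 + 80 = 190
  locker 10: 60 = 60
No arrangement into 9 storage lockers stays within capacity, so 10 is optimal.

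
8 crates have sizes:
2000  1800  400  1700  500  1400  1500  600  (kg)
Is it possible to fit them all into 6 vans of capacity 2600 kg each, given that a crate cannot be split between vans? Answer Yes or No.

Yes

A valid assignment using 5 vans:
  van 1: 2000 + 600 = 2600
  van 2: 1800 + 500 = 2300
  van 3: 1700 + 400 = 2100
  van 4: 1500 = 1500
  van 5: 1400 = 1400
That uses only 5 ≤ 6, so 6 vans are enough.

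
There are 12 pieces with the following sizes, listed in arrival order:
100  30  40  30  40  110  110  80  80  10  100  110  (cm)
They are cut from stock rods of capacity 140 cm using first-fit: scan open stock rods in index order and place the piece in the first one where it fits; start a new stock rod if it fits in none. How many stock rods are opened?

  100 → stock rod 1 (new)  [load 100/140]
  30 → stock rod 1  [load 130/140]
  40 → stock rod 2 (new)  [load 40/140]
  30 → stock rod 2  [load 70/140]
  40 → stock rod 2  [load 110/140]
  110 → stock rod 3 (new)  [load 110/140]
  110 → stock rod 4 (new)  [load 110/140]
  80 → stock rod 5 (new)  [load 80/140]
  80 → stock rod 6 (new)  [load 80/140]
  10 → stock rod 1  [load 140/140]
  100 → stock rod 7 (new)  [load 100/140]
  110 → stock rod 8 (new)  [load 110/140]
8 stock rods opened.

8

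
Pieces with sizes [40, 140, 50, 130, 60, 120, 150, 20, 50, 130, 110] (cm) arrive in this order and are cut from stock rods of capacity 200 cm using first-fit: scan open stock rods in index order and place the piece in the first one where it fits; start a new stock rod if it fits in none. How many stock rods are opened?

6

  40 → stock rod 1 (new)  [load 40/200]
  140 → stock rod 1  [load 180/200]
  50 → stock rod 2 (new)  [load 50/200]
  130 → stock rod 2  [load 180/200]
  60 → stock rod 3 (new)  [load 60/200]
  120 → stock rod 3  [load 180/200]
  150 → stock rod 4 (new)  [load 150/200]
  20 → stock rod 1  [load 200/200]
  50 → stock rod 4  [load 200/200]
  130 → stock rod 5 (new)  [load 130/200]
  110 → stock rod 6 (new)  [load 110/200]
6 stock rods opened.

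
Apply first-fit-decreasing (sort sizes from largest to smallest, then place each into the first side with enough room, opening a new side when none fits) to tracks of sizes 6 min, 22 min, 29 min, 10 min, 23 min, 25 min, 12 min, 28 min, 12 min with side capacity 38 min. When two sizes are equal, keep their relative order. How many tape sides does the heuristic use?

Sorted descending: 29, 28, 25, 23, 22, 12, 12, 10, 6.
  29 → side 1 (new)  [load 29/38]
  28 → side 2 (new)  [load 28/38]
  25 → side 3 (new)  [load 25/38]
  23 → side 4 (new)  [load 23/38]
  22 → side 5 (new)  [load 22/38]
  12 → side 3  [load 37/38]
  12 → side 4  [load 35/38]
  10 → side 2  [load 38/38]
  6 → side 1  [load 35/38]
5 tape sides opened.

5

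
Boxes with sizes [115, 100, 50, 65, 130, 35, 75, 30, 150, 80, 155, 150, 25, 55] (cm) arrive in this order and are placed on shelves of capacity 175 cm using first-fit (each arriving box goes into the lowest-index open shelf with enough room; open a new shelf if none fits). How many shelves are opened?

  115 → shelf 1 (new)  [load 115/175]
  100 → shelf 2 (new)  [load 100/175]
  50 → shelf 1  [load 165/175]
  65 → shelf 2  [load 165/175]
  130 → shelf 3 (new)  [load 130/175]
  35 → shelf 3  [load 165/175]
  75 → shelf 4 (new)  [load 75/175]
  30 → shelf 4  [load 105/175]
  150 → shelf 5 (new)  [load 150/175]
  80 → shelf 6 (new)  [load 80/175]
  155 → shelf 7 (new)  [load 155/175]
  150 → shelf 8 (new)  [load 150/175]
  25 → shelf 4  [load 130/175]
  55 → shelf 6  [load 135/175]
8 shelves opened.

8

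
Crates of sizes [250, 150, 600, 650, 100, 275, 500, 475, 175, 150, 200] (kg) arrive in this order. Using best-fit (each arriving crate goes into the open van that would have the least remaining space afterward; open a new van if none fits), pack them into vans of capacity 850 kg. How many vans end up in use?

  250 → van 1 (new)  [load 250/850]
  150 → van 1  [load 400/850]
  600 → van 2 (new)  [load 600/850]
  650 → van 3 (new)  [load 650/850]
  100 → van 3  [load 750/850]
  275 → van 1  [load 675/850]
  500 → van 4 (new)  [load 500/850]
  475 → van 5 (new)  [load 475/850]
  175 → van 1  [load 850/850]
  150 → van 2  [load 750/850]
  200 → van 4  [load 700/850]
5 vans opened.

5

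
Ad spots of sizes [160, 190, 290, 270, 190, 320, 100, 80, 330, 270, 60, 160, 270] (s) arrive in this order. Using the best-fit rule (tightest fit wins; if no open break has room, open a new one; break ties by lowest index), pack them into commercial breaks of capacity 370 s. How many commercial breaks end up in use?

  160 → break 1 (new)  [load 160/370]
  190 → break 1  [load 350/370]
  290 → break 2 (new)  [load 290/370]
  270 → break 3 (new)  [load 270/370]
  190 → break 4 (new)  [load 190/370]
  320 → break 5 (new)  [load 320/370]
  100 → break 3  [load 370/370]
  80 → break 2  [load 370/370]
  330 → break 6 (new)  [load 330/370]
  270 → break 7 (new)  [load 270/370]
  60 → break 7  [load 330/370]
  160 → break 4  [load 350/370]
  270 → break 8 (new)  [load 270/370]
8 commercial breaks opened.

8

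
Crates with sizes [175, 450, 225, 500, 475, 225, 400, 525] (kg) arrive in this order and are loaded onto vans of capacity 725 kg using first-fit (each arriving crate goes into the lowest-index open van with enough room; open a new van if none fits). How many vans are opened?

5

  175 → van 1 (new)  [load 175/725]
  450 → van 1  [load 625/725]
  225 → van 2 (new)  [load 225/725]
  500 → van 2  [load 725/725]
  475 → van 3 (new)  [load 475/725]
  225 → van 3  [load 700/725]
  400 → van 4 (new)  [load 400/725]
  525 → van 5 (new)  [load 525/725]
5 vans opened.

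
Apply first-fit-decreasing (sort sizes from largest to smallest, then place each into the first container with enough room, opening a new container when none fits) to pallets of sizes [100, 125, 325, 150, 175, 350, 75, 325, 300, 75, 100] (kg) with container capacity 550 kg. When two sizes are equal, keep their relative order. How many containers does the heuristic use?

4

Sorted descending: 350, 325, 325, 300, 175, 150, 125, 100, 100, 75, 75.
  350 → container 1 (new)  [load 350/550]
  325 → container 2 (new)  [load 325/550]
  325 → container 3 (new)  [load 325/550]
  300 → container 4 (new)  [load 300/550]
  175 → container 1  [load 525/550]
  150 → container 2  [load 475/550]
  125 → container 3  [load 450/550]
  100 → container 3  [load 550/550]
  100 → container 4  [load 400/550]
  75 → container 2  [load 550/550]
  75 → container 4  [load 475/550]
4 containers opened.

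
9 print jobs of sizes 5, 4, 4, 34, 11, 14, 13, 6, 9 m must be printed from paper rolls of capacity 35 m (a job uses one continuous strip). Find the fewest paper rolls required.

3

Total = 34 + 14 + 13 + 11 + 9 + 6 + 5 + 4 + 4 = 100 m.
Lower bound: ⌈100/35⌉ = 3 paper rolls.
A packing using 3 paper rolls:
  roll 1: 34 = 34
  roll 2: 14 + 13 + 6 = 33
  roll 3: 11 + 9 + 5 + 4 + 4 = 33
This matches the lower bound, so 3 is optimal.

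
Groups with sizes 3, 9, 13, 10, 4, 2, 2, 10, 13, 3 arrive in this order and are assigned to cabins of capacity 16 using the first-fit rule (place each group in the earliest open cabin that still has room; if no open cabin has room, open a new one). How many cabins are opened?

  3 → cabin 1 (new)  [load 3/16]
  9 → cabin 1  [load 12/16]
  13 → cabin 2 (new)  [load 13/16]
  10 → cabin 3 (new)  [load 10/16]
  4 → cabin 1  [load 16/16]
  2 → cabin 2  [load 15/16]
  2 → cabin 3  [load 12/16]
  10 → cabin 4 (new)  [load 10/16]
  13 → cabin 5 (new)  [load 13/16]
  3 → cabin 3  [load 15/16]
5 cabins opened.

5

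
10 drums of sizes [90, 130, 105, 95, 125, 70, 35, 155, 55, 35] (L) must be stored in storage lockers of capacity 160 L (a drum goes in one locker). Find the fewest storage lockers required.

Total = 155 + 130 + 125 + 105 + 95 + 90 + 70 + 55 + 35 + 35 = 895 L.
Lower bound: ⌈895/160⌉ = 6 storage lockers.
A packing using 6 storage lockers:
  locker 1: 155 = 155
  locker 2: 130 = 130
  locker 3: 125 + 35 = 160
  locker 4: 105 + 55 = 160
  locker 5: 95 + 35 = 130
  locker 6: 90 + 70 = 160
This matches the lower bound, so 6 is optimal.

6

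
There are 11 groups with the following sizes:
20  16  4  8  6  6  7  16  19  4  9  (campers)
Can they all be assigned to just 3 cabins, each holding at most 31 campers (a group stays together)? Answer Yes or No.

Total = 115 campers; ⌈115/31⌉ = 4.
At least 4 cabins are required, but only 3 are allowed.

No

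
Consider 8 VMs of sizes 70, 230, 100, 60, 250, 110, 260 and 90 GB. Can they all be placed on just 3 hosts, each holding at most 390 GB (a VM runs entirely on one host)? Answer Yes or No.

No

Total = 1170 GB; ⌈1170/390⌉ = 3.
The bound of 3 does not rule out 3, but exhaustive search shows no assignment into 3 hosts of capacity 390 GB exists — the minimum is 4.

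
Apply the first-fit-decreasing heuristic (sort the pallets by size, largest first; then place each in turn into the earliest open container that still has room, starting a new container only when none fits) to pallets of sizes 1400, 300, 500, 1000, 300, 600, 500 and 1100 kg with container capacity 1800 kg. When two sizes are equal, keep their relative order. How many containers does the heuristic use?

Sorted descending: 1400, 1100, 1000, 600, 500, 500, 300, 300.
  1400 → container 1 (new)  [load 1400/1800]
  1100 → container 2 (new)  [load 1100/1800]
  1000 → container 3 (new)  [load 1000/1800]
  600 → container 2  [load 1700/1800]
  500 → container 3  [load 1500/1800]
  500 → container 4 (new)  [load 500/1800]
  300 → container 1  [load 1700/1800]
  300 → container 3  [load 1800/1800]
4 containers opened.

4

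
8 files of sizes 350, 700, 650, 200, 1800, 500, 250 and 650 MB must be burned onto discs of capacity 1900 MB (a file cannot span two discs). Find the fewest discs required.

Total = 1800 + 700 + 650 + 650 + 500 + 350 + 250 + 200 = 5100 MB.
Lower bound: ⌈5100/1900⌉ = 3 discs.
A packing using 3 discs:
  disc 1: 1800 = 1800
  disc 2: 700 + 650 + 500 = 1850
  disc 3: 650 + 350 + 250 + 200 = 1450
This matches the lower bound, so 3 is optimal.

3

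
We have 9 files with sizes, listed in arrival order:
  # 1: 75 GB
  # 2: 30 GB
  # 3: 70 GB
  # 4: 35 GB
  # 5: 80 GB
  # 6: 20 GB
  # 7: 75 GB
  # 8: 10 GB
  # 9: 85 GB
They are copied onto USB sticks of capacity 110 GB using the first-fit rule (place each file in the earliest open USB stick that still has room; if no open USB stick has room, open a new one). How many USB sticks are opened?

  75 → USB stick 1 (new)  [load 75/110]
  30 → USB stick 1  [load 105/110]
  70 → USB stick 2 (new)  [load 70/110]
  35 → USB stick 2  [load 105/110]
  80 → USB stick 3 (new)  [load 80/110]
  20 → USB stick 3  [load 100/110]
  75 → USB stick 4 (new)  [load 75/110]
  10 → USB stick 3  [load 110/110]
  85 → USB stick 5 (new)  [load 85/110]
5 USB sticks opened.

5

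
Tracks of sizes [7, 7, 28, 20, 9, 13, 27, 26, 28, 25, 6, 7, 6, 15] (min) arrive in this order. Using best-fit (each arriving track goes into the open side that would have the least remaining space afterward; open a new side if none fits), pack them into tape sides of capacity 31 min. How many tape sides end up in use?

  7 → side 1 (new)  [load 7/31]
  7 → side 1  [load 14/31]
  28 → side 2 (new)  [load 28/31]
  20 → side 3 (new)  [load 20/31]
  9 → side 3  [load 29/31]
  13 → side 1  [load 27/31]
  27 → side 4 (new)  [load 27/31]
  26 → side 5 (new)  [load 26/31]
  28 → side 6 (new)  [load 28/31]
  25 → side 7 (new)  [load 25/31]
  6 → side 7  [load 31/31]
  7 → side 8 (new)  [load 7/31]
  6 → side 8  [load 13/31]
  15 → side 8  [load 28/31]
8 tape sides opened.

8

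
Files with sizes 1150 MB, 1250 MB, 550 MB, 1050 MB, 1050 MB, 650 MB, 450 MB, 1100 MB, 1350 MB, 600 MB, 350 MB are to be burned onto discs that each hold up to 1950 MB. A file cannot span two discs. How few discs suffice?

Total = 1350 + 1250 + 1150 + 1100 + 1050 + 1050 + 650 + 600 + 550 + 450 + 350 = 9550 MB.
Lower bound: ⌈9550/1950⌉ = 5 discs.
Also, 6 files each exceed 975 MB, and no two of those can share a disc, so at least 6 discs are needed.
A packing using 6 discs:
  disc 1: 1350 + 600 = 1950
  disc 2: 1250 + 650 = 1900
  disc 3: 1150 + 550 = 1700
  disc 4: 1100 + 450 + 350 = 1900
  disc 5: 1050 = 1050
  disc 6: 1050 = 1050
This matches the lower bound, so 6 is optimal.

6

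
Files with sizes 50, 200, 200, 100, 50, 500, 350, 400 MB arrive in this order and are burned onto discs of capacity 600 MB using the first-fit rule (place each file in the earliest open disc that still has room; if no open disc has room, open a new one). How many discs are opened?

4

  50 → disc 1 (new)  [load 50/600]
  200 → disc 1  [load 250/600]
  200 → disc 1  [load 450/600]
  100 → disc 1  [load 550/600]
  50 → disc 1  [load 600/600]
  500 → disc 2 (new)  [load 500/600]
  350 → disc 3 (new)  [load 350/600]
  400 → disc 4 (new)  [load 400/600]
4 discs opened.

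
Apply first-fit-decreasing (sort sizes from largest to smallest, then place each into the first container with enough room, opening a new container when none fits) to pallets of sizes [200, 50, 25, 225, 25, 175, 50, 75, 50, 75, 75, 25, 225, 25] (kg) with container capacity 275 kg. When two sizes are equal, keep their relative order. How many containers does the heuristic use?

Sorted descending: 225, 225, 200, 175, 75, 75, 75, 50, 50, 50, 25, 25, 25, 25.
  225 → container 1 (new)  [load 225/275]
  225 → container 2 (new)  [load 225/275]
  200 → container 3 (new)  [load 200/275]
  175 → container 4 (new)  [load 175/275]
  75 → container 3  [load 275/275]
  75 → container 4  [load 250/275]
  75 → container 5 (new)  [load 75/275]
  50 → container 1  [load 275/275]
  50 → container 2  [load 275/275]
  50 → container 5  [load 125/275]
  25 → container 4  [load 275/275]
  25 → container 5  [load 150/275]
  25 → container 5  [load 175/275]
  25 → container 5  [load 200/275]
5 containers opened.

5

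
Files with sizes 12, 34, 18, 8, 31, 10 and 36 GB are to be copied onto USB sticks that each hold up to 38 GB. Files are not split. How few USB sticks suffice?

Total = 36 + 34 + 31 + 18 + 12 + 10 + 8 = 149 GB.
Lower bound: ⌈149/38⌉ = 4 USB sticks.
A packing using 5 USB sticks:
  USB stick 1: 36 = 36
  USB stick 2: 34 = 34
  USB stick 3: 31 = 31
  USB stick 4: 18 + 12 + 8 = 38
  USB stick 5: 10 = 10
No arrangement into 4 USB sticks stays within capacity, so 5 is optimal.

5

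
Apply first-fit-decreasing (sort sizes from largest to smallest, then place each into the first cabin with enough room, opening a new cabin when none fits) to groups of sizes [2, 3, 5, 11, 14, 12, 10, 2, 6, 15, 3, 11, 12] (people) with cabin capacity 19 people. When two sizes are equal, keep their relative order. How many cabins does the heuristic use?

Sorted descending: 15, 14, 12, 12, 11, 11, 10, 6, 5, 3, 3, 2, 2.
  15 → cabin 1 (new)  [load 15/19]
  14 → cabin 2 (new)  [load 14/19]
  12 → cabin 3 (new)  [load 12/19]
  12 → cabin 4 (new)  [load 12/19]
  11 → cabin 5 (new)  [load 11/19]
  11 → cabin 6 (new)  [load 11/19]
  10 → cabin 7 (new)  [load 10/19]
  6 → cabin 3  [load 18/19]
  5 → cabin 2  [load 19/19]
  3 → cabin 1  [load 18/19]
  3 → cabin 4  [load 15/19]
  2 → cabin 4  [load 17/19]
  2 → cabin 4  [load 19/19]
7 cabins opened.

7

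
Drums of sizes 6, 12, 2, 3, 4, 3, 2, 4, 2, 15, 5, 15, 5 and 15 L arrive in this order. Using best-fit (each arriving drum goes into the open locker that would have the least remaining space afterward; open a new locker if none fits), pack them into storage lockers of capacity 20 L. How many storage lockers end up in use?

  6 → locker 1 (new)  [load 6/20]
  12 → locker 1  [load 18/20]
  2 → locker 1  [load 20/20]
  3 → locker 2 (new)  [load 3/20]
  4 → locker 2  [load 7/20]
  3 → locker 2  [load 10/20]
  2 → locker 2  [load 12/20]
  4 → locker 2  [load 16/20]
  2 → locker 2  [load 18/20]
  15 → locker 3 (new)  [load 15/20]
  5 → locker 3  [load 20/20]
  15 → locker 4 (new)  [load 15/20]
  5 → locker 4  [load 20/20]
  15 → locker 5 (new)  [load 15/20]
5 storage lockers opened.

5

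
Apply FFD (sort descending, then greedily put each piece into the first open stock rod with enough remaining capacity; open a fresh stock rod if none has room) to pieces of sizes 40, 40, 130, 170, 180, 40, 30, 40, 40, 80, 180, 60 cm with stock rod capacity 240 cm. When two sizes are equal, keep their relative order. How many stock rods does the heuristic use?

5

Sorted descending: 180, 180, 170, 130, 80, 60, 40, 40, 40, 40, 40, 30.
  180 → stock rod 1 (new)  [load 180/240]
  180 → stock rod 2 (new)  [load 180/240]
  170 → stock rod 3 (new)  [load 170/240]
  130 → stock rod 4 (new)  [load 130/240]
  80 → stock rod 4  [load 210/240]
  60 → stock rod 1  [load 240/240]
  40 → stock rod 2  [load 220/240]
  40 → stock rod 3  [load 210/240]
  40 → stock rod 5 (new)  [load 40/240]
  40 → stock rod 5  [load 80/240]
  40 → stock rod 5  [load 120/240]
  30 → stock rod 3  [load 240/240]
5 stock rods opened.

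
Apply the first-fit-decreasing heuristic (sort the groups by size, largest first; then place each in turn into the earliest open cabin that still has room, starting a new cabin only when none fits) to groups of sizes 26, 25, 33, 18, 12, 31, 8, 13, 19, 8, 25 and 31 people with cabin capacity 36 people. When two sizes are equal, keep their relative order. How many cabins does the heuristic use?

8

Sorted descending: 33, 31, 31, 26, 25, 25, 19, 18, 13, 12, 8, 8.
  33 → cabin 1 (new)  [load 33/36]
  31 → cabin 2 (new)  [load 31/36]
  31 → cabin 3 (new)  [load 31/36]
  26 → cabin 4 (new)  [load 26/36]
  25 → cabin 5 (new)  [load 25/36]
  25 → cabin 6 (new)  [load 25/36]
  19 → cabin 7 (new)  [load 19/36]
  18 → cabin 8 (new)  [load 18/36]
  13 → cabin 7  [load 32/36]
  12 → cabin 8  [load 30/36]
  8 → cabin 4  [load 34/36]
  8 → cabin 5  [load 33/36]
8 cabins opened.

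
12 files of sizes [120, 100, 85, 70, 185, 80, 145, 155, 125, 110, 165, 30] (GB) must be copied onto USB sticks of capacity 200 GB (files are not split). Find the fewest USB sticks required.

Total = 185 + 165 + 155 + 145 + 125 + 120 + 110 + 100 + 85 + 80 + 70 + 30 = 1370 GB.
Lower bound: ⌈1370/200⌉ = 7 USB sticks.
A packing using 8 USB sticks:
  USB stick 1: 185 = 185
  USB stick 2: 165 + 30 = 195
  USB stick 3: 155 = 155
  USB stick 4: 145 = 145
  USB stick 5: 125 + 70 = 195
  USB stick 6: 120 + 80 = 200
  USB stick 7: 110 + 85 = 195
  USB stick 8: 100 = 100
No arrangement into 7 USB sticks stays within capacity, so 8 is optimal.

8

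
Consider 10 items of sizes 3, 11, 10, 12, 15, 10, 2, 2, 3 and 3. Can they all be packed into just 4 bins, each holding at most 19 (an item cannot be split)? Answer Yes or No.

No

Total = 71; ⌈71/19⌉ = 4.
5 items each exceed half the capacity and cannot share a bin, forcing at least 5 bins.
At least 5 bins are required, but only 4 are allowed.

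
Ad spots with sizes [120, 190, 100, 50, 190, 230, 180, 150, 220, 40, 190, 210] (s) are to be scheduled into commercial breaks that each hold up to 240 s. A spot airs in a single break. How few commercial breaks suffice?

Total = 230 + 220 + 210 + 190 + 190 + 190 + 180 + 150 + 120 + 100 + 50 + 40 = 1870 s.
Lower bound: ⌈1870/240⌉ = 8 commercial breaks.
A packing using 9 commercial breaks:
  break 1: 230 = 230
  break 2: 220 = 220
  break 3: 210 = 210
  break 4: 190 + 50 = 240
  break 5: 190 + 40 = 230
  break 6: 190 = 190
  break 7: 180 = 180
  break 8: 150 = 150
  break 9: 120 + 100 = 220
No arrangement into 8 commercial breaks stays within capacity, so 9 is optimal.

9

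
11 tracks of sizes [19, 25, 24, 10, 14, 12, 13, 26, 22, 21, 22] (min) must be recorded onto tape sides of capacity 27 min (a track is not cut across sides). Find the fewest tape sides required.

Total = 26 + 25 + 24 + 22 + 22 + 21 + 19 + 14 + 13 + 12 + 10 = 208 min.
Lower bound: ⌈208/27⌉ = 8 tape sides.
A packing using 9 tape sides:
  side 1: 26 = 26
  side 2: 25 = 25
  side 3: 24 = 24
  side 4: 22 = 22
  side 5: 22 = 22
  side 6: 21 = 21
  side 7: 19 = 19
  side 8: 14 + 13 = 27
  side 9: 12 + 10 = 22
No arrangement into 8 tape sides stays within capacity, so 9 is optimal.

9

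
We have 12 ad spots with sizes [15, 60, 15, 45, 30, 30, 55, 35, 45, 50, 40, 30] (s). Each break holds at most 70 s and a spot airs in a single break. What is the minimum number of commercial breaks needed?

8

Total = 60 + 55 + 50 + 45 + 45 + 40 + 35 + 30 + 30 + 30 + 15 + 15 = 450 s.
Lower bound: ⌈450/70⌉ = 7 commercial breaks.
A packing using 8 commercial breaks:
  break 1: 60 = 60
  break 2: 55 + 15 = 70
  break 3: 50 + 15 = 65
  break 4: 45 = 45
  break 5: 45 = 45
  break 6: 40 + 30 = 70
  break 7: 35 + 30 = 65
  break 8: 30 = 30
No arrangement into 7 commercial breaks stays within capacity, so 8 is optimal.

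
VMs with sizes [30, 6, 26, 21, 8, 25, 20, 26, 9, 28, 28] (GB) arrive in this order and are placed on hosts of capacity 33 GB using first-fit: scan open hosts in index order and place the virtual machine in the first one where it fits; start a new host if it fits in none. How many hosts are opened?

8

  30 → host 1 (new)  [load 30/33]
  6 → host 2 (new)  [load 6/33]
  26 → host 2  [load 32/33]
  21 → host 3 (new)  [load 21/33]
  8 → host 3  [load 29/33]
  25 → host 4 (new)  [load 25/33]
  20 → host 5 (new)  [load 20/33]
  26 → host 6 (new)  [load 26/33]
  9 → host 5  [load 29/33]
  28 → host 7 (new)  [load 28/33]
  28 → host 8 (new)  [load 28/33]
8 hosts opened.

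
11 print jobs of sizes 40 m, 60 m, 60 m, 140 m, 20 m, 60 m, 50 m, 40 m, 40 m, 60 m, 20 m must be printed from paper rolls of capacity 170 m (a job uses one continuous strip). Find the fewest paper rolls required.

Total = 140 + 60 + 60 + 60 + 60 + 50 + 40 + 40 + 40 + 20 + 20 = 590 m.
Lower bound: ⌈590/170⌉ = 4 paper rolls.
A packing using 4 paper rolls:
  roll 1: 140 + 20 = 160
  roll 2: 60 + 60 + 50 = 170
  roll 3: 60 + 60 + 40 = 160
  roll 4: 40 + 40 + 20 = 100
This matches the lower bound, so 4 is optimal.

4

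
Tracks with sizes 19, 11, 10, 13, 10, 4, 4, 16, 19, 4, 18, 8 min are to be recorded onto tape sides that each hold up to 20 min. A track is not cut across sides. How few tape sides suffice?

8

Total = 19 + 19 + 18 + 16 + 13 + 11 + 10 + 10 + 8 + 4 + 4 + 4 = 136 min.
Lower bound: ⌈136/20⌉ = 7 tape sides.
A packing using 8 tape sides:
  side 1: 19 = 19
  side 2: 19 = 19
  side 3: 18 = 18
  side 4: 16 + 4 = 20
  side 5: 13 + 4 = 17
  side 6: 11 + 8 = 19
  side 7: 10 + 10 = 20
  side 8: 4 = 4
No arrangement into 7 tape sides stays within capacity, so 8 is optimal.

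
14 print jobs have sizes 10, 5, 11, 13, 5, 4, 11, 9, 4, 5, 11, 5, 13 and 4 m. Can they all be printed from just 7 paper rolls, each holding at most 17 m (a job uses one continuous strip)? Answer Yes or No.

A valid assignment using 7 paper rolls:
  roll 1: 13 + 4 = 17
  roll 2: 13 + 4 = 17
  roll 3: 11 + 5 = 16
  roll 4: 11 + 5 = 16
  roll 5: 11 + 5 = 16
  roll 6: 10 + 5 = 15
  roll 7: 9 + 4 = 13
Every load is within 17 m, so 7 paper rolls suffice.

Yes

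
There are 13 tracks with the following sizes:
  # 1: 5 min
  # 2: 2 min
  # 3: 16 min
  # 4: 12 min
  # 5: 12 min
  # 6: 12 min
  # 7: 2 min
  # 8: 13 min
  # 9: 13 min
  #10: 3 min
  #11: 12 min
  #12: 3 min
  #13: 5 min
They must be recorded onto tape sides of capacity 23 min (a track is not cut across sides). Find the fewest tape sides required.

Total = 16 + 13 + 13 + 12 + 12 + 12 + 12 + 5 + 5 + 3 + 3 + 2 + 2 = 110 min.
Lower bound: ⌈110/23⌉ = 5 tape sides.
Also, 7 tracks each exceed 23/2 min, and no two of those can share a side, so at least 7 tape sides are needed.
A packing using 7 tape sides:
  side 1: 16 + 5 + 2 = 23
  side 2: 13 + 5 + 3 + 2 = 23
  side 3: 13 + 3 = 16
  side 4: 12 = 12
  side 5: 12 = 12
  side 6: 12 = 12
  side 7: 12 = 12
This matches the lower bound, so 7 is optimal.

7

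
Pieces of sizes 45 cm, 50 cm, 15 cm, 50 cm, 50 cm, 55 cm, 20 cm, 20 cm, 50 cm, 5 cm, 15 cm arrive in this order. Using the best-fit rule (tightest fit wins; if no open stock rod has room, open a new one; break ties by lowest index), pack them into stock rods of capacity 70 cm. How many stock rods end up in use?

6

  45 → stock rod 1 (new)  [load 45/70]
  50 → stock rod 2 (new)  [load 50/70]
  15 → stock rod 2  [load 65/70]
  50 → stock rod 3 (new)  [load 50/70]
  50 → stock rod 4 (new)  [load 50/70]
  55 → stock rod 5 (new)  [load 55/70]
  20 → stock rod 3  [load 70/70]
  20 → stock rod 4  [load 70/70]
  50 → stock rod 6 (new)  [load 50/70]
  5 → stock rod 2  [load 70/70]
  15 → stock rod 5  [load 70/70]
6 stock rods opened.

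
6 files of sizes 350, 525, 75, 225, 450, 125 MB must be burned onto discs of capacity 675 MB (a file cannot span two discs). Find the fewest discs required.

3

Total = 525 + 450 + 350 + 225 + 125 + 75 = 1750 MB.
Lower bound: ⌈1750/675⌉ = 3 discs.
A packing using 3 discs:
  disc 1: 525 + 125 = 650
  disc 2: 450 + 225 = 675
  disc 3: 350 + 75 = 425
This matches the lower bound, so 3 is optimal.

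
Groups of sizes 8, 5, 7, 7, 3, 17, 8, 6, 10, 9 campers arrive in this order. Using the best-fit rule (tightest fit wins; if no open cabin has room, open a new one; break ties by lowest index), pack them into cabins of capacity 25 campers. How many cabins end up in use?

  8 → cabin 1 (new)  [load 8/25]
  5 → cabin 1  [load 13/25]
  7 → cabin 1  [load 20/25]
  7 → cabin 2 (new)  [load 7/25]
  3 → cabin 1  [load 23/25]
  17 → cabin 2  [load 24/25]
  8 → cabin 3 (new)  [load 8/25]
  6 → cabin 3  [load 14/25]
  10 → cabin 3  [load 24/25]
  9 → cabin 4 (new)  [load 9/25]
4 cabins opened.

4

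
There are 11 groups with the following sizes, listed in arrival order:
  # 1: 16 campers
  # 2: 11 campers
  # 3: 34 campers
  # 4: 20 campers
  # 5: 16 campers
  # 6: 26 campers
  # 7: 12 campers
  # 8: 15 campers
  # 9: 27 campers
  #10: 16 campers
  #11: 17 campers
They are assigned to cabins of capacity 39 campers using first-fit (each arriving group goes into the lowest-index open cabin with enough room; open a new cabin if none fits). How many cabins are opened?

7

  16 → cabin 1 (new)  [load 16/39]
  11 → cabin 1  [load 27/39]
  34 → cabin 2 (new)  [load 34/39]
  20 → cabin 3 (new)  [load 20/39]
  16 → cabin 3  [load 36/39]
  26 → cabin 4 (new)  [load 26/39]
  12 → cabin 1  [load 39/39]
  15 → cabin 5 (new)  [load 15/39]
  27 → cabin 6 (new)  [load 27/39]
  16 → cabin 5  [load 31/39]
  17 → cabin 7 (new)  [load 17/39]
7 cabins opened.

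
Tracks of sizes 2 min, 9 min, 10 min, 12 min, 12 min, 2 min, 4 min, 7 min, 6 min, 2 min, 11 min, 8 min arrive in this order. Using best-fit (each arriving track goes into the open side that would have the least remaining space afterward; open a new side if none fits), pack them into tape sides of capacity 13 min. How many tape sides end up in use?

  2 → side 1 (new)  [load 2/13]
  9 → side 1  [load 11/13]
  10 → side 2 (new)  [load 10/13]
  12 → side 3 (new)  [load 12/13]
  12 → side 4 (new)  [load 12/13]
  2 → side 1  [load 13/13]
  4 → side 5 (new)  [load 4/13]
  7 → side 5  [load 11/13]
  6 → side 6 (new)  [load 6/13]
  2 → side 5  [load 13/13]
  11 → side 7 (new)  [load 11/13]
  8 → side 8 (new)  [load 8/13]
8 tape sides opened.

8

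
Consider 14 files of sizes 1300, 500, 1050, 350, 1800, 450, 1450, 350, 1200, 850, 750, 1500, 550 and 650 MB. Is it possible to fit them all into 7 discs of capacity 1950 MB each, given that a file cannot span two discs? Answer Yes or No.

Yes

A valid assignment using 7 discs:
  disc 1: 1800 = 1800
  disc 2: 1500 + 450 = 1950
  disc 3: 1450 + 500 = 1950
  disc 4: 1300 + 650 = 1950
  disc 5: 1200 + 750 = 1950
  disc 6: 1050 + 850 = 1900
  disc 7: 550 + 350 + 350 = 1250
Every load is within 1950 MB, so 7 discs suffice.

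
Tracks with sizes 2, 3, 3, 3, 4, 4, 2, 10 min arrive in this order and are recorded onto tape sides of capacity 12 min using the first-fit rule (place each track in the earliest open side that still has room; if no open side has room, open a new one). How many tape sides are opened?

  2 → side 1 (new)  [load 2/12]
  3 → side 1  [load 5/12]
  3 → side 1  [load 8/12]
  3 → side 1  [load 11/12]
  4 → side 2 (new)  [load 4/12]
  4 → side 2  [load 8/12]
  2 → side 2  [load 10/12]
  10 → side 3 (new)  [load 10/12]
3 tape sides opened.

3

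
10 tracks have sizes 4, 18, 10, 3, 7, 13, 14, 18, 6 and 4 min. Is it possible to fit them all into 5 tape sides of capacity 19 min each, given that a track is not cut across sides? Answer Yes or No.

Total = 97 min; ⌈97/19⌉ = 6.
At least 6 tape sides are required, but only 5 are allowed.

No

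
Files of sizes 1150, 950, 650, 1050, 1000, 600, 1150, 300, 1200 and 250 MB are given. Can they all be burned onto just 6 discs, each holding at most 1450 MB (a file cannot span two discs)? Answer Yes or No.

Total = 8300 MB; ⌈8300/1450⌉ = 6.
The bound of 6 does not rule out 6, but exhaustive search shows no assignment into 6 discs of capacity 1450 MB exists — the minimum is 7.

No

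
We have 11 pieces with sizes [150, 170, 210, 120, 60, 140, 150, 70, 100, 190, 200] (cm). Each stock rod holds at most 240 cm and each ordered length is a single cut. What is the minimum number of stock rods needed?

8

Total = 210 + 200 + 190 + 170 + 150 + 150 + 140 + 120 + 100 + 70 + 60 = 1560 cm.
Lower bound: ⌈1560/240⌉ = 7 stock rods.
A packing using 8 stock rods:
  stock rod 1: 210 = 210
  stock rod 2: 200 = 200
  stock rod 3: 190 = 190
  stock rod 4: 170 + 70 = 240
  stock rod 5: 150 + 60 = 210
  stock rod 6: 150 = 150
  stock rod 7: 140 + 100 = 240
  stock rod 8: 120 = 120
No arrangement into 7 stock rods stays within capacity, so 8 is optimal.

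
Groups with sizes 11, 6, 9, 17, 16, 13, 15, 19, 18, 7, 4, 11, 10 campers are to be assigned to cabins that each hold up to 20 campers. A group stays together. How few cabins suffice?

Total = 19 + 18 + 17 + 16 + 15 + 13 + 11 + 11 + 10 + 9 + 7 + 6 + 4 = 156 campers.
Lower bound: ⌈156/20⌉ = 8 cabins.
A packing using 9 cabins:
  cabin 1: 19 = 19
  cabin 2: 18 = 18
  cabin 3: 17 = 17
  cabin 4: 16 + 4 = 20
  cabin 5: 15 = 15
  cabin 6: 13 + 7 = 20
  cabin 7: 11 + 9 = 20
  cabin 8: 11 + 6 = 17
  cabin 9: 10 = 10
No arrangement into 8 cabins stays within capacity, so 9 is optimal.

9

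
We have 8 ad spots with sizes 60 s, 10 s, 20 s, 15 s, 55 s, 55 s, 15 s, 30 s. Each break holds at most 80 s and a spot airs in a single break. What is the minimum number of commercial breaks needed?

Total = 60 + 55 + 55 + 30 + 20 + 15 + 15 + 10 = 260 s.
Lower bound: ⌈260/80⌉ = 4 commercial breaks.
A packing using 4 commercial breaks:
  break 1: 60 + 20 = 80
  break 2: 55 + 15 + 10 = 80
  break 3: 55 + 15 = 70
  break 4: 30 = 30
This matches the lower bound, so 4 is optimal.

4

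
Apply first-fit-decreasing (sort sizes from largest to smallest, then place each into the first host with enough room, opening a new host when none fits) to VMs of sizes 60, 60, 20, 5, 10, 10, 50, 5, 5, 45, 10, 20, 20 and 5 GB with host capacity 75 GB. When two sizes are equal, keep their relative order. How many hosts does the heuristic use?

5

Sorted descending: 60, 60, 50, 45, 20, 20, 20, 10, 10, 10, 5, 5, 5, 5.
  60 → host 1 (new)  [load 60/75]
  60 → host 2 (new)  [load 60/75]
  50 → host 3 (new)  [load 50/75]
  45 → host 4 (new)  [load 45/75]
  20 → host 3  [load 70/75]
  20 → host 4  [load 65/75]
  20 → host 5 (new)  [load 20/75]
  10 → host 1  [load 70/75]
  10 → host 2  [load 70/75]
  10 → host 4  [load 75/75]
  5 → host 1  [load 75/75]
  5 → host 2  [load 75/75]
  5 → host 3  [load 75/75]
  5 → host 5  [load 25/75]
5 hosts opened.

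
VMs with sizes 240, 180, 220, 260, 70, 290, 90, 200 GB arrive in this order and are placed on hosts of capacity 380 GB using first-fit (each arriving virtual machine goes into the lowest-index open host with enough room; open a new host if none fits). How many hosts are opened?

6

  240 → host 1 (new)  [load 240/380]
  180 → host 2 (new)  [load 180/380]
  220 → host 3 (new)  [load 220/380]
  260 → host 4 (new)  [load 260/380]
  70 → host 1  [load 310/380]
  290 → host 5 (new)  [load 290/380]
  90 → host 2  [load 270/380]
  200 → host 6 (new)  [load 200/380]
6 hosts opened.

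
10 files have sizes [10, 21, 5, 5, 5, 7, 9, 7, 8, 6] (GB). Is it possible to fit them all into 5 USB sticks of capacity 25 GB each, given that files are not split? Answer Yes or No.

Yes

A valid assignment using 4 USB sticks:
  USB stick 1: 21 = 21
  USB stick 2: 10 + 9 + 6 = 25
  USB stick 3: 8 + 7 + 7 = 22
  USB stick 4: 5 + 5 + 5 = 15
That uses only 4 ≤ 5, so 5 USB sticks are enough.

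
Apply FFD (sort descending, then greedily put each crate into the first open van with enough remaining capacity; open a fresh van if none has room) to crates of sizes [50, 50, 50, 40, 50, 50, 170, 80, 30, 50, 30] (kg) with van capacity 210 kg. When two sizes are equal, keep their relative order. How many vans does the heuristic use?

Sorted descending: 170, 80, 50, 50, 50, 50, 50, 50, 40, 30, 30.
  170 → van 1 (new)  [load 170/210]
  80 → van 2 (new)  [load 80/210]
  50 → van 2  [load 130/210]
  50 → van 2  [load 180/210]
  50 → van 3 (new)  [load 50/210]
  50 → van 3  [load 100/210]
  50 → van 3  [load 150/210]
  50 → van 3  [load 200/210]
  40 → van 1  [load 210/210]
  30 → van 2  [load 210/210]
  30 → van 4 (new)  [load 30/210]
4 vans opened.

4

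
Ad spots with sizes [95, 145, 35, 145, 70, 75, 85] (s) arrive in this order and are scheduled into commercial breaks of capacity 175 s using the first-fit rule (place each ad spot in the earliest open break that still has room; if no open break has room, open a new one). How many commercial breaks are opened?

5

  95 → break 1 (new)  [load 95/175]
  145 → break 2 (new)  [load 145/175]
  35 → break 1  [load 130/175]
  145 → break 3 (new)  [load 145/175]
  70 → break 4 (new)  [load 70/175]
  75 → break 4  [load 145/175]
  85 → break 5 (new)  [load 85/175]
5 commercial breaks opened.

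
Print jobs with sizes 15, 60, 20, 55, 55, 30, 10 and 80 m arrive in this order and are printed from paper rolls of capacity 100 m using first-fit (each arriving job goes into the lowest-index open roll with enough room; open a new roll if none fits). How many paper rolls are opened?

4

  15 → roll 1 (new)  [load 15/100]
  60 → roll 1  [load 75/100]
  20 → roll 1  [load 95/100]
  55 → roll 2 (new)  [load 55/100]
  55 → roll 3 (new)  [load 55/100]
  30 → roll 2  [load 85/100]
  10 → roll 2  [load 95/100]
  80 → roll 4 (new)  [load 80/100]
4 paper rolls opened.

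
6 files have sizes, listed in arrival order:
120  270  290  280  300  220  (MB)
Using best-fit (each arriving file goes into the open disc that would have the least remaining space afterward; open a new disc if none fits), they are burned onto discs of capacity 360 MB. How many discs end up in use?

5

  120 → disc 1 (new)  [load 120/360]
  270 → disc 2 (new)  [load 270/360]
  290 → disc 3 (new)  [load 290/360]
  280 → disc 4 (new)  [load 280/360]
  300 → disc 5 (new)  [load 300/360]
  220 → disc 1  [load 340/360]
5 discs opened.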